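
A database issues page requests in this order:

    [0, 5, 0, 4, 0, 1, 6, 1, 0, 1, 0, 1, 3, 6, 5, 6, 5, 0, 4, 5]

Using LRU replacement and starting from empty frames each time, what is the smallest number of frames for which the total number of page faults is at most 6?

6

f=1: 20 faults
f=2: 12 faults
f=3: 10 faults
f=4: 9 faults
f=5: 8 faults
f=6: 6 faults
Smallest f with faults ≤ 6 is 6.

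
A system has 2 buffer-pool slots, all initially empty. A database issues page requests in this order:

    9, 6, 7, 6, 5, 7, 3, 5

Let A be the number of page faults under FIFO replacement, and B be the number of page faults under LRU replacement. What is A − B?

-2

Under FIFO: F F F . F . F . → 5 faults.
Under LRU: F F F . F F F F → 7 faults.
A − B = 5 − 7 = -2.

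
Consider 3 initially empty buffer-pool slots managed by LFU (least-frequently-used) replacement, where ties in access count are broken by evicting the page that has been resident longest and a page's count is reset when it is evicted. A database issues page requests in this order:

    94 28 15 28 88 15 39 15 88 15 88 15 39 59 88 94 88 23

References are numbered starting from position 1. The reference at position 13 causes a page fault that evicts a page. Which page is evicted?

pos 1: 94: miss, frames {94}
pos 2: 28: miss, frames {94,28}
pos 3: 15: miss, frames {94,28,15}
pos 4: 28: hit
pos 5: 88: miss, evict 94, frames {28,15,88}
pos 6: 15: hit
pos 7: 39: miss, evict 88, frames {28,15,39}
pos 8: 15: hit
pos 9: 88: miss, evict 39, frames {28,15,88}
pos 10: 15: hit
pos 11: 88: hit
pos 12: 15: hit
pos 13: 39: miss, evict 28, frames {15,88,39}
At position 13, page 28 is evicted.

28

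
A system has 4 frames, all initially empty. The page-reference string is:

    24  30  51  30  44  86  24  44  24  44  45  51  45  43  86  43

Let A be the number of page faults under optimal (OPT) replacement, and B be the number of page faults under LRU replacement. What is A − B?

-3

Under OPT: F F F . F F . . . . F . . F . . → 7 faults.
Under LRU: F F F . F F F . . . F F . F F . → 10 faults.
A − B = 7 − 10 = -3.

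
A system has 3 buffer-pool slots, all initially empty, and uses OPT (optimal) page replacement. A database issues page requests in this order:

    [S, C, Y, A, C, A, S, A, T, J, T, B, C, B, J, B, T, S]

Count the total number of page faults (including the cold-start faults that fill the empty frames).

S: fault, frames [S]
C: fault, frames [S, C]
Y: fault, frames [S, C, Y]
A: fault, evict Y, frames [S, C, A]
C: hit
A: hit
S: hit
A: hit
T: fault, evict A, frames [S, C, T]
J: fault, evict S, frames [C, T, J]
T: hit
B: fault, evict T, frames [C, J, B]
C: hit
B: hit
J: hit
B: hit
T: fault, evict B, frames [C, J, T]
S: fault, evict T, frames [C, J, S]
Page faults: 9.

9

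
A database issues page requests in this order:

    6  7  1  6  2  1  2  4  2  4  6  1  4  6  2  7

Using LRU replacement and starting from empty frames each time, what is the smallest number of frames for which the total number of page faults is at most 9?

f=1: 16 faults
f=2: 13 faults
f=3: 9 faults
f=4: 6 faults
f=5: 5 faults
Smallest f with faults ≤ 9 is 3.

3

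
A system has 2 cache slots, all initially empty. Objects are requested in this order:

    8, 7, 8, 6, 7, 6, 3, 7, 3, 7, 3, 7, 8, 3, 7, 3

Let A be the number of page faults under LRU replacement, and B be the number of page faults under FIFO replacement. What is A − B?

1

Under LRU: F F . F F . F F . . . . F F F . → 9 faults.
Under FIFO: F F . F . . F F . . . . F F F . → 8 faults.
A − B = 9 − 8 = 1.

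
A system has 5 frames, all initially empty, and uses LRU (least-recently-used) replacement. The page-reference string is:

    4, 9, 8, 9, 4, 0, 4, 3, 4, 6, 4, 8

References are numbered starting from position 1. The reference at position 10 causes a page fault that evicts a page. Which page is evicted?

8

pos 1: 4: miss, frames {4}
pos 2: 9: miss, frames {4,9}
pos 3: 8: miss, frames {4,9,8}
pos 4: 9: hit
pos 5: 4: hit
pos 6: 0: miss, frames {8,9,4,0}
pos 7: 4: hit
pos 8: 3: miss, frames {8,9,0,4,3}
pos 9: 4: hit
pos 10: 6: miss, evict 8, frames {9,0,3,4,6}
At position 10, page 8 is evicted.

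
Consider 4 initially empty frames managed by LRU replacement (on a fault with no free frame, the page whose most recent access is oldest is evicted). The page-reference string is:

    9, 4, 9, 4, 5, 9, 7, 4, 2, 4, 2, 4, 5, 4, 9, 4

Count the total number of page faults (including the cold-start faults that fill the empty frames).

9 → fault, frames [9]
4 → fault, frames [9, 4]
9 → hit
4 → hit
5 → fault, frames [9, 4, 5]
9 → hit
7 → fault, frames [4, 5, 9, 7]
4 → hit
2 → fault, evict 5, frames [9, 7, 4, 2]
4 → hit
2 → hit
4 → hit
5 → fault, evict 9, frames [7, 2, 4, 5]
4 → hit
9 → fault, evict 7, frames [2, 5, 4, 9]
4 → hit
Page faults: 7.

7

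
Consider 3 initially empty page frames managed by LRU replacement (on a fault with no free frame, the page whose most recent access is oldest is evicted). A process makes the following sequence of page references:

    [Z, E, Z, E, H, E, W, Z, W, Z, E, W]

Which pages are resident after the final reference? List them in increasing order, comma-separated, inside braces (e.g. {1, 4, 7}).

{E, W, Z}

Z -> fault, frames {Z}
E -> fault, frames {Z,E}
Z -> hit
E -> hit
H -> fault, frames {Z,E,H}
E -> hit
W -> fault, evict Z, frames {H,E,W}
Z -> fault, evict H, frames {E,W,Z}
W -> hit
Z -> hit
E -> hit
W -> hit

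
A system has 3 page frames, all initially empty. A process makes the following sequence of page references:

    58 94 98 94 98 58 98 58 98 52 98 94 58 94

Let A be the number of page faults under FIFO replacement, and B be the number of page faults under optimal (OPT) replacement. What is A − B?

1

Under FIFO: F F F . . . . . . F . . F F → 6 faults.
Under OPT: F F F . . . . . . F . . F . → 5 faults.
A − B = 6 − 5 = 1.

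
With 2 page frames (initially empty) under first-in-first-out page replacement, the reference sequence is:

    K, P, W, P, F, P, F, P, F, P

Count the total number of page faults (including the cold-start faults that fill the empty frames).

5

K → miss, frames {K}
P → miss, frames {K,P}
W → miss, evict K, frames {P,W}
P → hit
F → miss, evict P, frames {W,F}
P → miss, evict W, frames {F,P}
F → hit
P → hit
F → hit
P → hit
Page faults: 5.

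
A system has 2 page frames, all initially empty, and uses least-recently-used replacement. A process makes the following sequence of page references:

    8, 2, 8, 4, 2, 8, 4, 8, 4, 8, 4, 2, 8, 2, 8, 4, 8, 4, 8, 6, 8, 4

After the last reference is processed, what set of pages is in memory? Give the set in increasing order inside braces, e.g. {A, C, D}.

{4, 8}

8 -> fault, frames (8)
2 -> fault, frames (8 2)
8 -> hit
4 -> fault, evict 2, frames (8 4)
2 -> fault, evict 8, frames (4 2)
8 -> fault, evict 4, frames (2 8)
4 -> fault, evict 2, frames (8 4)
8 -> hit
4 -> hit
8 -> hit
4 -> hit
2 -> fault, evict 8, frames (4 2)
8 -> fault, evict 4, frames (2 8)
2 -> hit
8 -> hit
4 -> fault, evict 2, frames (8 4)
8 -> hit
4 -> hit
8 -> hit
6 -> fault, evict 4, frames (8 6)
8 -> hit
4 -> fault, evict 6, frames (8 4)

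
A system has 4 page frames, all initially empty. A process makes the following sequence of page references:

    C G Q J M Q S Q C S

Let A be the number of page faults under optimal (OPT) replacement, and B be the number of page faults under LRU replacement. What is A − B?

-1

Under OPT: F F F F F . F . . . → 6 faults.
Under LRU: F F F F F . F . F . → 7 faults.
A − B = 6 − 7 = -1.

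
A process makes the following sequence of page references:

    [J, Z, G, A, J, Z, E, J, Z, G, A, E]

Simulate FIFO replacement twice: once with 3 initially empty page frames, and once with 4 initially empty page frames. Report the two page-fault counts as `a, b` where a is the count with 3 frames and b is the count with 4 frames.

9, 10

3 frames: F F F F F F F . . F F . → 9 faults.
4 frames: F F F F . . F F F F F F → 10 faults.
10 > 9: adding a frame increased faults — Belady's anomaly.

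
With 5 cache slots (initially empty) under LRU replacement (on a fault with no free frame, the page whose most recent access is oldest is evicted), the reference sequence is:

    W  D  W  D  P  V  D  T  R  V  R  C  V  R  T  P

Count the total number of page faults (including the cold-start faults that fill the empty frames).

8

W → miss, frames {W}
D → miss, frames {W,D}
W → hit
D → hit
P → miss, frames {W,D,P}
V → miss, frames {W,D,P,V}
D → hit
T → miss, frames {W,P,V,D,T}
R → miss, evict W, frames {P,V,D,T,R}
V → hit
R → hit
C → miss, evict P, frames {D,T,V,R,C}
V → hit
R → hit
T → hit
P → miss, evict D, frames {C,V,R,T,P}
Page faults: 8.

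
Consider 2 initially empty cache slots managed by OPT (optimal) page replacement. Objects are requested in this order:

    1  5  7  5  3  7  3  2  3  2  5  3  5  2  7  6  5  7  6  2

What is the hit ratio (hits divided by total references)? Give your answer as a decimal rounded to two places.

1 → miss, frames (1)
5 → miss, frames (1 5)
7 → miss, evict 1, frames (5 7)
5 → hit
3 → miss, evict 5, frames (7 3)
7 → hit
3 → hit
2 → miss, evict 7, frames (3 2)
3 → hit
2 → hit
5 → miss, evict 2, frames (3 5)
3 → hit
5 → hit
2 → miss, evict 3, frames (5 2)
7 → miss, evict 2, frames (5 7)
6 → miss, evict 7, frames (5 6)
5 → hit
7 → miss, evict 5, frames (6 7)
6 → hit
2 → miss, evict 7, frames (6 2)
Hits: 9 of 20 references → 9/20 = 0.4500.

0.45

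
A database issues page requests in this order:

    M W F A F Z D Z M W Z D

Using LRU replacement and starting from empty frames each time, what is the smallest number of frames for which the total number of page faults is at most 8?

4

f=1: 12 faults
f=2: 10 faults
f=3: 9 faults
f=4: 8 faults
f=5: 8 faults
f=6: 6 faults
Smallest f with faults ≤ 8 is 4.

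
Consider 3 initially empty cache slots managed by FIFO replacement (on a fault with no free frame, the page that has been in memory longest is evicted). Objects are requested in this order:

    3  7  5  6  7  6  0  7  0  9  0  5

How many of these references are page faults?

8

3 -> fault, frames [3]
7 -> fault, frames [3, 7]
5 -> fault, frames [3, 7, 5]
6 -> fault, evict 3, frames [7, 5, 6]
7 -> hit
6 -> hit
0 -> fault, evict 7, frames [5, 6, 0]
7 -> fault, evict 5, frames [6, 0, 7]
0 -> hit
9 -> fault, evict 6, frames [0, 7, 9]
0 -> hit
5 -> fault, evict 0, frames [7, 9, 5]
Page faults: 8.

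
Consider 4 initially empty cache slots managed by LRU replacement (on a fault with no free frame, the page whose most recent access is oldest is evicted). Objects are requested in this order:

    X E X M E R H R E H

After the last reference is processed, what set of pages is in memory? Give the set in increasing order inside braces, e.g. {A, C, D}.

X: miss, frames (X)
E: miss, frames (X E)
X: hit
M: miss, frames (E X M)
E: hit
R: miss, frames (X M E R)
H: miss, evict X, frames (M E R H)
R: hit
E: hit
H: hit

{E, H, M, R}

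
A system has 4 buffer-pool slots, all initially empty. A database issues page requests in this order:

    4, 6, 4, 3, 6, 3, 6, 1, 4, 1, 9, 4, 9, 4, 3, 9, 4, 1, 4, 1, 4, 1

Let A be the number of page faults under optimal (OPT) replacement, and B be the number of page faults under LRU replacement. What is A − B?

Under OPT: F F . F . . . F . . F . . . . . . . . . . . → 5 faults.
Under LRU: F F . F . . . F . . F . . . F . . . . . . . → 6 faults.
A − B = 5 − 6 = -1.

-1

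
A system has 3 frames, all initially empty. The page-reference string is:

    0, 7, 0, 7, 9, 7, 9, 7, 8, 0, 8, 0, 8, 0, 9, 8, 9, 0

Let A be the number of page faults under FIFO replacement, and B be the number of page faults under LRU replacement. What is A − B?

-1

Under FIFO: F F . . F . . . F F . . . . . . . . → 5 faults.
Under LRU: F F . . F . . . F F . . . . F . . . → 6 faults.
A − B = 5 − 6 = -1.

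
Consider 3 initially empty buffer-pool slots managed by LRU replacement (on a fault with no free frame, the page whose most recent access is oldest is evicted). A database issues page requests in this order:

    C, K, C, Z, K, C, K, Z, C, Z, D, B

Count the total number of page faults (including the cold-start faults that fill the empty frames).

C -> fault, frames (C)
K -> fault, frames (C K)
C -> hit
Z -> fault, frames (K C Z)
K -> hit
C -> hit
K -> hit
Z -> hit
C -> hit
Z -> hit
D -> fault, evict K, frames (C Z D)
B -> fault, evict C, frames (Z D B)
Page faults: 5.

5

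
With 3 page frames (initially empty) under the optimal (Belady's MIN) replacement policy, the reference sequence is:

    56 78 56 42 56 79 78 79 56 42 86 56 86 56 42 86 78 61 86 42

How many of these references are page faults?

8

56 → miss, frames (56)
78 → miss, frames (56 78)
56 → hit
42 → miss, frames (56 78 42)
56 → hit
79 → miss, evict 42, frames (56 78 79)
78 → hit
79 → hit
56 → hit
42 → miss, evict 79, frames (56 78 42)
86 → miss, evict 78, frames (56 42 86)
56 → hit
86 → hit
56 → hit
42 → hit
86 → hit
78 → miss, evict 56, frames (42 86 78)
61 → miss, evict 78, frames (42 86 61)
86 → hit
42 → hit
Page faults: 8.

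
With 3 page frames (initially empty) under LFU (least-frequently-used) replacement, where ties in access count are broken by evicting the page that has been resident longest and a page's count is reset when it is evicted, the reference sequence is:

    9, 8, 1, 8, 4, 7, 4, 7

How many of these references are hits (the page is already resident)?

3

9: fault, frames (9)
8: fault, frames (9 8)
1: fault, frames (9 8 1)
8: hit
4: fault, evict 9, frames (8 1 4)
7: fault, evict 1, frames (8 4 7)
4: hit
7: hit
Hits: 3.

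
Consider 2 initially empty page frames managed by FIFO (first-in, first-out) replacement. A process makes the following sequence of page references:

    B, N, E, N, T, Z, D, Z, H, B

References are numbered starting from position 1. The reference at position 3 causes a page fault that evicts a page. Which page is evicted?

pos 1: B → miss, frames {B}
pos 2: N → miss, frames {B,N}
pos 3: E → miss, evict B, frames {N,E}
At position 3, page B is evicted.

B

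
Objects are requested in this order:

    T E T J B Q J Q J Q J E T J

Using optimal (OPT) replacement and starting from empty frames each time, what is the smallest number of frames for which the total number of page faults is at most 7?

f=1: 14 faults
f=2: 7 faults
f=3: 6 faults
f=4: 5 faults
f=5: 5 faults
Smallest f with faults ≤ 7 is 2.

2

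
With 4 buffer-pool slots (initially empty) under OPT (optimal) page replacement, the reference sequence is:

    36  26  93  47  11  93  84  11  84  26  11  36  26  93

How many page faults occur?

36: fault, frames (36)
26: fault, frames (36 26)
93: fault, frames (36 26 93)
47: fault, frames (36 26 93 47)
11: fault, evict 47, frames (36 26 93 11)
93: hit
84: fault, evict 93, frames (36 26 11 84)
11: hit
84: hit
26: hit
11: hit
36: hit
26: hit
93: fault, evict 84, frames (36 26 11 93)
Page faults: 7.

7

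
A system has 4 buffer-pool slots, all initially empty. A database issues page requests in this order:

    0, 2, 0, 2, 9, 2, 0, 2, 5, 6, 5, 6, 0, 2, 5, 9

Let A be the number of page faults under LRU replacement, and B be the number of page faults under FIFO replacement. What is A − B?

Under LRU: F F . . F . . . F F . . . . . F → 6 faults.
Under FIFO: F F . . F . . . F F . . F F . F → 8 faults.
A − B = 6 − 8 = -2.

-2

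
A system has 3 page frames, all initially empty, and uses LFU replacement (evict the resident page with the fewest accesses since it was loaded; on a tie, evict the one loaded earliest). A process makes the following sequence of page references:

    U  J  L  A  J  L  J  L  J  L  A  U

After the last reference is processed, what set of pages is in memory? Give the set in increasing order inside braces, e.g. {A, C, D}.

U → fault, frames [U]
J → fault, frames [U, J]
L → fault, frames [U, J, L]
A → fault, evict U, frames [J, L, A]
J → hit
L → hit
J → hit
L → hit
J → hit
L → hit
A → hit
U → fault, evict A, frames [J, L, U]

{J, L, U}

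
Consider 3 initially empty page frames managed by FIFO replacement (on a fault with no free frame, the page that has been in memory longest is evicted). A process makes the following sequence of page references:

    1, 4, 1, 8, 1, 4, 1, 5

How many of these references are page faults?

4

1 → fault, frames {1}
4 → fault, frames {1,4}
1 → hit
8 → fault, frames {1,4,8}
1 → hit
4 → hit
1 → hit
5 → fault, evict 1, frames {4,8,5}
Page faults: 4.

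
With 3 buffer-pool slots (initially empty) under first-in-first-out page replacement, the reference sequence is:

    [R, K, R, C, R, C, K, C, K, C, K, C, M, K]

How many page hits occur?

R: fault, frames [R]
K: fault, frames [R, K]
R: hit
C: fault, frames [R, K, C]
R: hit
C: hit
K: hit
C: hit
K: hit
C: hit
K: hit
C: hit
M: fault, evict R, frames [K, C, M]
K: hit
Hits: 10.

10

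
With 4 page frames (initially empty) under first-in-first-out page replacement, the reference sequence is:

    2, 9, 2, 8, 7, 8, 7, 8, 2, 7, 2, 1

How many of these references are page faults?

2: miss, frames {2}
9: miss, frames {2,9}
2: hit
8: miss, frames {2,9,8}
7: miss, frames {2,9,8,7}
8: hit
7: hit
8: hit
2: hit
7: hit
2: hit
1: miss, evict 2, frames {9,8,7,1}
Page faults: 5.

5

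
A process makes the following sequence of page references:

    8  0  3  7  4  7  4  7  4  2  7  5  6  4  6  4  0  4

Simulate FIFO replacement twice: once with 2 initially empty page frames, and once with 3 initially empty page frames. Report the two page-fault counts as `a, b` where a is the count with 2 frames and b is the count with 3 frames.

2 frames: F F F F F . . . . F F F F F . . F . → 11 faults.
3 frames: F F F F F . . . . F . F F F . . F . → 10 faults.
10 < 11: adding a frame reduced faults, as is typical.

11, 10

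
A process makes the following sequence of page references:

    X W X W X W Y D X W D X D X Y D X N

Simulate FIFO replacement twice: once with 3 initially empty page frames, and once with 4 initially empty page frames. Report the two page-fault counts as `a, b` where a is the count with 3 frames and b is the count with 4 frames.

10, 5

3 frames: F F . . . . F F F F . . . . F F F F → 10 faults.
4 frames: F F . . . . F F . . . . . . . . . F → 5 faults.
5 < 10: adding a frame reduced faults, as is typical.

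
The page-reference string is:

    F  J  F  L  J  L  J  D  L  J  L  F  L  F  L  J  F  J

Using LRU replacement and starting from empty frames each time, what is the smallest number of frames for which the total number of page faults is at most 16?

2

f=1: 18 faults
f=2: 10 faults
f=3: 5 faults
f=4: 4 faults
Smallest f with faults ≤ 16 is 2.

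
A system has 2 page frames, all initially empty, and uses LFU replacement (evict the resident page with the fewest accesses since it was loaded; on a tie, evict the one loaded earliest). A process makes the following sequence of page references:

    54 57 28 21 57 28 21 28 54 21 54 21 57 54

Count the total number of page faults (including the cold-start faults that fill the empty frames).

13

54 -> fault, frames (54)
57 -> fault, frames (54 57)
28 -> fault, evict 54, frames (57 28)
21 -> fault, evict 57, frames (28 21)
57 -> fault, evict 28, frames (21 57)
28 -> fault, evict 21, frames (57 28)
21 -> fault, evict 57, frames (28 21)
28 -> hit
54 -> fault, evict 21, frames (28 54)
21 -> fault, evict 54, frames (28 21)
54 -> fault, evict 21, frames (28 54)
21 -> fault, evict 54, frames (28 21)
57 -> fault, evict 21, frames (28 57)
54 -> fault, evict 57, frames (28 54)
Page faults: 13.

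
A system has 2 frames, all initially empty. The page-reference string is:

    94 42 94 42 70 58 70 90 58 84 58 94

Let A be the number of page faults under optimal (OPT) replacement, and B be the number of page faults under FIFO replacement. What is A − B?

Under OPT: F F . . F F . F . F . F → 7 faults.
Under FIFO: F F . . F F . F . F F F → 8 faults.
A − B = 7 − 8 = -1.

-1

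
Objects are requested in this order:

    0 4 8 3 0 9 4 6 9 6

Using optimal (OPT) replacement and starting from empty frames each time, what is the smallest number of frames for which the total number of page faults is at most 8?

2

f=1: 10 faults
f=2: 7 faults
f=3: 6 faults
f=4: 6 faults
f=5: 6 faults
f=6: 6 faults
Smallest f with faults ≤ 8 is 2.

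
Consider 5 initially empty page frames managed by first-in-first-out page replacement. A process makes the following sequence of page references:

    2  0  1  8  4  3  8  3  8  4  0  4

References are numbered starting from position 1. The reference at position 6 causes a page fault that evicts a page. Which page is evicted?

pos 1: 2: fault, frames (2)
pos 2: 0: fault, frames (2 0)
pos 3: 1: fault, frames (2 0 1)
pos 4: 8: fault, frames (2 0 1 8)
pos 5: 4: fault, frames (2 0 1 8 4)
pos 6: 3: fault, evict 2, frames (0 1 8 4 3)
At position 6, page 2 is evicted.

2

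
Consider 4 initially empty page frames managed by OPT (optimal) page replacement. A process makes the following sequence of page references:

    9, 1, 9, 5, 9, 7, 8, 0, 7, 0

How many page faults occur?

6

9 → fault, frames (9)
1 → fault, frames (9 1)
9 → hit
5 → fault, frames (9 1 5)
9 → hit
7 → fault, frames (9 1 5 7)
8 → fault, evict 5, frames (9 1 7 8)
0 → fault, evict 8, frames (9 1 7 0)
7 → hit
0 → hit
Page faults: 6.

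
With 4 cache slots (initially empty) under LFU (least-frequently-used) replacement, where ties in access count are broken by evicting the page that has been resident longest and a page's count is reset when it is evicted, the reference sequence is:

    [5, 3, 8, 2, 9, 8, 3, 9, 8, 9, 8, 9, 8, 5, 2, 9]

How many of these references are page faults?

7

5 → miss, frames (5)
3 → miss, frames (5 3)
8 → miss, frames (5 3 8)
2 → miss, frames (5 3 8 2)
9 → miss, evict 5, frames (3 8 2 9)
8 → hit
3 → hit
9 → hit
8 → hit
9 → hit
8 → hit
9 → hit
8 → hit
5 → miss, evict 2, frames (3 8 9 5)
2 → miss, evict 5, frames (3 8 9 2)
9 → hit
Page faults: 7.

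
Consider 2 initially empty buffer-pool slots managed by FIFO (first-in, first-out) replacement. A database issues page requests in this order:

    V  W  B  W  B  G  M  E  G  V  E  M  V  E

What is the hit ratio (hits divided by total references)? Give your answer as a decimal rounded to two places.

V → fault, frames (V)
W → fault, frames (V W)
B → fault, evict V, frames (W B)
W → hit
B → hit
G → fault, evict W, frames (B G)
M → fault, evict B, frames (G M)
E → fault, evict G, frames (M E)
G → fault, evict M, frames (E G)
V → fault, evict E, frames (G V)
E → fault, evict G, frames (V E)
M → fault, evict V, frames (E M)
V → fault, evict E, frames (M V)
E → fault, evict M, frames (V E)
Hits: 2 of 14 references → 2/14 = 0.1429.

0.14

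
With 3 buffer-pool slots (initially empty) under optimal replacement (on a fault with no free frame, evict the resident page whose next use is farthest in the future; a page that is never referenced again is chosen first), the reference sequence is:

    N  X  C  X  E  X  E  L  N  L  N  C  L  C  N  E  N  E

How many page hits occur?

N → miss, frames [N]
X → miss, frames [N, X]
C → miss, frames [N, X, C]
X → hit
E → miss, evict C, frames [N, X, E]
X → hit
E → hit
L → miss, evict X, frames [N, E, L]
N → hit
L → hit
N → hit
C → miss, evict E, frames [N, L, C]
L → hit
C → hit
N → hit
E → miss, evict C, frames [N, L, E]
N → hit
E → hit
Hits: 11.

11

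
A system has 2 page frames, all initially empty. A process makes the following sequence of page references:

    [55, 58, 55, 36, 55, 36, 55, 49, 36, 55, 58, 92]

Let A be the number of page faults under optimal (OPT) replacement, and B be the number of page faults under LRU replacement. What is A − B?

-1

Under OPT: F F . F . . . F . F F F → 7 faults.
Under LRU: F F . F . . . F F F F F → 8 faults.
A − B = 7 − 8 = -1.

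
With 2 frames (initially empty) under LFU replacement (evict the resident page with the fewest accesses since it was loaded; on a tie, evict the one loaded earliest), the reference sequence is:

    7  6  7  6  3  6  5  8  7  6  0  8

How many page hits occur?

7 -> fault, frames (7)
6 -> fault, frames (7 6)
7 -> hit
6 -> hit
3 -> fault, evict 7, frames (6 3)
6 -> hit
5 -> fault, evict 3, frames (6 5)
8 -> fault, evict 5, frames (6 8)
7 -> fault, evict 8, frames (6 7)
6 -> hit
0 -> fault, evict 7, frames (6 0)
8 -> fault, evict 0, frames (6 8)
Hits: 4.

4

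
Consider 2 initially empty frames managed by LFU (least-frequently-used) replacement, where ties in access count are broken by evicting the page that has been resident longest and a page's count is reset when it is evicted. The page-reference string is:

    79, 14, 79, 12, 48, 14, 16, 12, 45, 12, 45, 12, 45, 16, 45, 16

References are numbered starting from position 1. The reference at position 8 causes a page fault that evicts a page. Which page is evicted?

pos 1: 79 → miss, frames {79}
pos 2: 14 → miss, frames {79,14}
pos 3: 79 → hit
pos 4: 12 → miss, evict 14, frames {79,12}
pos 5: 48 → miss, evict 12, frames {79,48}
pos 6: 14 → miss, evict 48, frames {79,14}
pos 7: 16 → miss, evict 14, frames {79,16}
pos 8: 12 → miss, evict 16, frames {79,12}
At position 8, page 16 is evicted.

16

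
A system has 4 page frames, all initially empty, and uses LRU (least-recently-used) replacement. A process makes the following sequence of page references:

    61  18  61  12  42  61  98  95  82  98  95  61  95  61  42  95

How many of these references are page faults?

61 -> miss, frames {61}
18 -> miss, frames {61,18}
61 -> hit
12 -> miss, frames {18,61,12}
42 -> miss, frames {18,61,12,42}
61 -> hit
98 -> miss, evict 18, frames {12,42,61,98}
95 -> miss, evict 12, frames {42,61,98,95}
82 -> miss, evict 42, frames {61,98,95,82}
98 -> hit
95 -> hit
61 -> hit
95 -> hit
61 -> hit
42 -> miss, evict 82, frames {98,95,61,42}
95 -> hit
Page faults: 8.

8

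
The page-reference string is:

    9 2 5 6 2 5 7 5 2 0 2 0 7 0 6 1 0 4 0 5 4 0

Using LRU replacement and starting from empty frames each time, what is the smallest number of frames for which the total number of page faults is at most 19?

f=1: 22 faults
f=2: 17 faults
f=3: 11 faults
f=4: 10 faults
f=5: 9 faults
f=6: 9 faults
f=7: 8 faults
f=8: 8 faults
Smallest f with faults ≤ 19 is 2.

2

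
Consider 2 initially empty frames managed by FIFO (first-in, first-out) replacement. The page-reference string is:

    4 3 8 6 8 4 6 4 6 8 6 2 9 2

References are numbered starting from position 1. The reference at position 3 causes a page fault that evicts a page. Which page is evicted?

4

pos 1: 4 -> miss, frames {4}
pos 2: 3 -> miss, frames {4,3}
pos 3: 8 -> miss, evict 4, frames {3,8}
At position 3, page 4 is evicted.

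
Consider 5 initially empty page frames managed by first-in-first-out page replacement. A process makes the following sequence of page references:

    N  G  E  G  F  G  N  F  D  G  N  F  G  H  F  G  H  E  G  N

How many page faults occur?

N -> miss, frames (N)
G -> miss, frames (N G)
E -> miss, frames (N G E)
G -> hit
F -> miss, frames (N G E F)
G -> hit
N -> hit
F -> hit
D -> miss, frames (N G E F D)
G -> hit
N -> hit
F -> hit
G -> hit
H -> miss, evict N, frames (G E F D H)
F -> hit
G -> hit
H -> hit
E -> hit
G -> hit
N -> miss, evict G, frames (E F D H N)
Page faults: 7.

7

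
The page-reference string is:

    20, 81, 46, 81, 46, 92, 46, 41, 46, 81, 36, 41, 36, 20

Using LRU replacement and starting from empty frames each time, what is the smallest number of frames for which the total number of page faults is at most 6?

f=1: 14 faults
f=2: 9 faults
f=3: 9 faults
f=4: 7 faults
f=5: 7 faults
f=6: 6 faults
Smallest f with faults ≤ 6 is 6.

6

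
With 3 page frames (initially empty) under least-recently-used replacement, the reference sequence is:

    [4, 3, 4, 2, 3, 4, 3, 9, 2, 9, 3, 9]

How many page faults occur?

5

4: fault, frames {4}
3: fault, frames {4,3}
4: hit
2: fault, frames {3,4,2}
3: hit
4: hit
3: hit
9: fault, evict 2, frames {4,3,9}
2: fault, evict 4, frames {3,9,2}
9: hit
3: hit
9: hit
Page faults: 5.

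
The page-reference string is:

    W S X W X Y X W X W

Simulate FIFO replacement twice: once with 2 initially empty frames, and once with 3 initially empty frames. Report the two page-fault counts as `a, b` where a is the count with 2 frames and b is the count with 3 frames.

7, 5

2 frames: F F F F . F F F . . → 7 faults.
3 frames: F F F . . F . F . . → 5 faults.
5 < 7: adding a frame reduced faults, as is typical.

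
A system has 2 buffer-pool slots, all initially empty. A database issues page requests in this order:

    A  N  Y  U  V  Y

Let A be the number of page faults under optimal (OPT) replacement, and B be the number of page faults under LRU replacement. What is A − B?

-1

Under OPT: F F F F F . → 5 faults.
Under LRU: F F F F F F → 6 faults.
A − B = 5 − 6 = -1.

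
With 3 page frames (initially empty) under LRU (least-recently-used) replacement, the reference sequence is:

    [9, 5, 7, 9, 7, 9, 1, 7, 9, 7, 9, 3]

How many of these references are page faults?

9 → miss, frames {9}
5 → miss, frames {9,5}
7 → miss, frames {9,5,7}
9 → hit
7 → hit
9 → hit
1 → miss, evict 5, frames {7,9,1}
7 → hit
9 → hit
7 → hit
9 → hit
3 → miss, evict 1, frames {7,9,3}
Page faults: 5.

5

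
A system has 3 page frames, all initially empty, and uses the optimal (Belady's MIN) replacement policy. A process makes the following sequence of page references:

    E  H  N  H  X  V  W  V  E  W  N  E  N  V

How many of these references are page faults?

7

E -> fault, frames {E}
H -> fault, frames {E,H}
N -> fault, frames {E,H,N}
H -> hit
X -> fault, evict H, frames {E,N,X}
V -> fault, evict X, frames {E,N,V}
W -> fault, evict N, frames {E,V,W}
V -> hit
E -> hit
W -> hit
N -> fault, evict W, frames {E,V,N}
E -> hit
N -> hit
V -> hit
Page faults: 7.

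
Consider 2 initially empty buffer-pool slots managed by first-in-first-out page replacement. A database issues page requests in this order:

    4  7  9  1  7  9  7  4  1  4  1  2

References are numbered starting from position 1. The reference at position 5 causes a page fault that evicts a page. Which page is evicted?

9

pos 1: 4 -> fault, frames (4)
pos 2: 7 -> fault, frames (4 7)
pos 3: 9 -> fault, evict 4, frames (7 9)
pos 4: 1 -> fault, evict 7, frames (9 1)
pos 5: 7 -> fault, evict 9, frames (1 7)
At position 5, page 9 is evicted.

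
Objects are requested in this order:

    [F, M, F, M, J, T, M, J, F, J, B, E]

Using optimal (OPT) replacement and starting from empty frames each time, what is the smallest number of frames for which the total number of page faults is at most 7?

f=1: 12 faults
f=2: 8 faults
f=3: 7 faults
f=4: 6 faults
f=5: 6 faults
f=6: 6 faults
Smallest f with faults ≤ 7 is 3.

3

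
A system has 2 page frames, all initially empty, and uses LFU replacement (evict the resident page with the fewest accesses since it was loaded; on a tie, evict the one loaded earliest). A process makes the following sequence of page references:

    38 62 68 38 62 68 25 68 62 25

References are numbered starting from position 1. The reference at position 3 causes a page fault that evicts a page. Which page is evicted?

38

pos 1: 38 → miss, frames [38]
pos 2: 62 → miss, frames [38, 62]
pos 3: 68 → miss, evict 38, frames [62, 68]
At position 3, page 38 is evicted.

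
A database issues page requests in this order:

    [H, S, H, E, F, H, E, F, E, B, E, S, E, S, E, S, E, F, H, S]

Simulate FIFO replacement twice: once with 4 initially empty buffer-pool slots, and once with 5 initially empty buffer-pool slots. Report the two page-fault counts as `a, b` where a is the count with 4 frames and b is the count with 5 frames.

4 frames: F F . F F . . . . F . . . . . . . . F F → 7 faults.
5 frames: F F . F F . . . . F . . . . . . . . . . → 5 faults.
5 < 7: adding a frame reduced faults, as is typical.

7, 5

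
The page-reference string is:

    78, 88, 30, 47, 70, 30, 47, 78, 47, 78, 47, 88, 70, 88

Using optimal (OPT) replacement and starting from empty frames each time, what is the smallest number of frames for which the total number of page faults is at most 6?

4

f=1: 14 faults
f=2: 9 faults
f=3: 7 faults
f=4: 6 faults
f=5: 5 faults
Smallest f with faults ≤ 6 is 4.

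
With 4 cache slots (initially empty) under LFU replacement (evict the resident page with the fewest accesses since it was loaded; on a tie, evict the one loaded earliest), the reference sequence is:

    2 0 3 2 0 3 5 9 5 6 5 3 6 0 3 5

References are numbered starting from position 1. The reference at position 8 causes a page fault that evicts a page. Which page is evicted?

pos 1: 2: fault, frames [2]
pos 2: 0: fault, frames [2, 0]
pos 3: 3: fault, frames [2, 0, 3]
pos 4: 2: hit
pos 5: 0: hit
pos 6: 3: hit
pos 7: 5: fault, frames [2, 0, 3, 5]
pos 8: 9: fault, evict 5, frames [2, 0, 3, 9]
At position 8, page 5 is evicted.

5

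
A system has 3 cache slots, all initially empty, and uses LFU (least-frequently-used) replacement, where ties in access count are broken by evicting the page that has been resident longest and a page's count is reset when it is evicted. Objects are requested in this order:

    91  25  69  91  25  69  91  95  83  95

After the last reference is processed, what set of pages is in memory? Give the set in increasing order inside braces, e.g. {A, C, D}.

{69, 91, 95}

91 → fault, frames [91]
25 → fault, frames [91, 25]
69 → fault, frames [91, 25, 69]
91 → hit
25 → hit
69 → hit
91 → hit
95 → fault, evict 25, frames [91, 69, 95]
83 → fault, evict 95, frames [91, 69, 83]
95 → fault, evict 83, frames [91, 69, 95]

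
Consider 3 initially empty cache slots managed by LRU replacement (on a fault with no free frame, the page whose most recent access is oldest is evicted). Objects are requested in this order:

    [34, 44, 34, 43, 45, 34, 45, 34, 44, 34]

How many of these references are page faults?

34: miss, frames (34)
44: miss, frames (34 44)
34: hit
43: miss, frames (44 34 43)
45: miss, evict 44, frames (34 43 45)
34: hit
45: hit
34: hit
44: miss, evict 43, frames (45 34 44)
34: hit
Page faults: 5.

5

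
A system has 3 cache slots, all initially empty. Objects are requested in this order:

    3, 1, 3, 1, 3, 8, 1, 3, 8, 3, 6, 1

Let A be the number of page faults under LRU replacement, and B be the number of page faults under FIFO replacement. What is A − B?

Under LRU: F F . . . F . . . . F F → 5 faults.
Under FIFO: F F . . . F . . . . F . → 4 faults.
A − B = 5 − 4 = 1.

1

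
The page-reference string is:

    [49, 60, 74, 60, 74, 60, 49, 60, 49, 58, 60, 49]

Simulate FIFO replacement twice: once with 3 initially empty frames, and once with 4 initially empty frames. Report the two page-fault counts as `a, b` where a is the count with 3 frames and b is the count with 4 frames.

3 frames: F F F . . . . . . F . F → 5 faults.
4 frames: F F F . . . . . . F . . → 4 faults.
4 < 5: adding a frame reduced faults, as is typical.

5, 4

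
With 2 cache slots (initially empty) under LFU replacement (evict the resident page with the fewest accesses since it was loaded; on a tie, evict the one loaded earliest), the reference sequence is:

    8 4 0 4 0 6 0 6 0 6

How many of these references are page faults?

8 -> fault, frames (8)
4 -> fault, frames (8 4)
0 -> fault, evict 8, frames (4 0)
4 -> hit
0 -> hit
6 -> fault, evict 4, frames (0 6)
0 -> hit
6 -> hit
0 -> hit
6 -> hit
Page faults: 4.

4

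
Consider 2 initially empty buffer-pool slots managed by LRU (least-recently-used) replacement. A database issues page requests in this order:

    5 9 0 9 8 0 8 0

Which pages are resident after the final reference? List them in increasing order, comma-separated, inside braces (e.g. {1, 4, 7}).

5: fault, frames {5}
9: fault, frames {5,9}
0: fault, evict 5, frames {9,0}
9: hit
8: fault, evict 0, frames {9,8}
0: fault, evict 9, frames {8,0}
8: hit
0: hit

{0, 8}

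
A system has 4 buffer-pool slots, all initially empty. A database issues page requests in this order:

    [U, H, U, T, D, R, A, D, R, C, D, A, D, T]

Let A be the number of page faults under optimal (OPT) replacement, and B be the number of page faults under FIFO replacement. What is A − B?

-1

Under OPT: F F . F F F F . . F . . . . → 7 faults.
Under FIFO: F F . F F F F . . F . . . F → 8 faults.
A − B = 7 − 8 = -1.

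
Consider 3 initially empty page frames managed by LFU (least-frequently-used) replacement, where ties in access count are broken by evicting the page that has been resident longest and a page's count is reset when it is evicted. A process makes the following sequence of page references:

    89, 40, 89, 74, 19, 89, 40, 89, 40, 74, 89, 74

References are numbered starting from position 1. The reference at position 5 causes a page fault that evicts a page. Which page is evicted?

pos 1: 89: miss, frames {89}
pos 2: 40: miss, frames {89,40}
pos 3: 89: hit
pos 4: 74: miss, frames {89,40,74}
pos 5: 19: miss, evict 40, frames {89,74,19}
At position 5, page 40 is evicted.

40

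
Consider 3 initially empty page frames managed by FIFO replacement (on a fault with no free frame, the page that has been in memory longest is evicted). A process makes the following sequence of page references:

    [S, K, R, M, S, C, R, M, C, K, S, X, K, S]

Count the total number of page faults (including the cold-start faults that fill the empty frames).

11

S -> fault, frames (S)
K -> fault, frames (S K)
R -> fault, frames (S K R)
M -> fault, evict S, frames (K R M)
S -> fault, evict K, frames (R M S)
C -> fault, evict R, frames (M S C)
R -> fault, evict M, frames (S C R)
M -> fault, evict S, frames (C R M)
C -> hit
K -> fault, evict C, frames (R M K)
S -> fault, evict R, frames (M K S)
X -> fault, evict M, frames (K S X)
K -> hit
S -> hit
Page faults: 11.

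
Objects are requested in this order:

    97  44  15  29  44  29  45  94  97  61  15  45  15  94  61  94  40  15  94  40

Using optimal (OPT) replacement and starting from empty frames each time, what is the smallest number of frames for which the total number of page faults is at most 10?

f=1: 20 faults
f=2: 14 faults
f=3: 10 faults
f=4: 8 faults
f=5: 8 faults
f=6: 8 faults
f=7: 8 faults
f=8: 8 faults
Smallest f with faults ≤ 10 is 3.

3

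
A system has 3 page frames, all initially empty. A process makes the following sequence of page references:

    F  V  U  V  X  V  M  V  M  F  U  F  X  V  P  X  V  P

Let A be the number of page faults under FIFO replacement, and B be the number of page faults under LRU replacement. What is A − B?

1

Under FIFO: F F F . F . F F . F F . F F F . . . → 11 faults.
Under LRU: F F F . F . F . . F F . F F F . . . → 10 faults.
A − B = 11 − 10 = 1.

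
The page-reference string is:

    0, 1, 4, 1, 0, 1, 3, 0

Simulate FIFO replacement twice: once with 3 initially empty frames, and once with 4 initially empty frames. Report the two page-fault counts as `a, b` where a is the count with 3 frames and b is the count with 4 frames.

5, 4

3 frames: F F F . . . F F → 5 faults.
4 frames: F F F . . . F . → 4 faults.
4 < 5: adding a frame reduced faults, as is typical.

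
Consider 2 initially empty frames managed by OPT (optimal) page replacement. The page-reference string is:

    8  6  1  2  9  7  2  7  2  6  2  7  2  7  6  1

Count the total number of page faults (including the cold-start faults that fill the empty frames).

10

8 → fault, frames (8)
6 → fault, frames (8 6)
1 → fault, evict 8, frames (6 1)
2 → fault, evict 1, frames (6 2)
9 → fault, evict 6, frames (2 9)
7 → fault, evict 9, frames (2 7)
2 → hit
7 → hit
2 → hit
6 → fault, evict 7, frames (2 6)
2 → hit
7 → fault, evict 6, frames (2 7)
2 → hit
7 → hit
6 → fault, evict 7, frames (2 6)
1 → fault, evict 6, frames (2 1)
Page faults: 10.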